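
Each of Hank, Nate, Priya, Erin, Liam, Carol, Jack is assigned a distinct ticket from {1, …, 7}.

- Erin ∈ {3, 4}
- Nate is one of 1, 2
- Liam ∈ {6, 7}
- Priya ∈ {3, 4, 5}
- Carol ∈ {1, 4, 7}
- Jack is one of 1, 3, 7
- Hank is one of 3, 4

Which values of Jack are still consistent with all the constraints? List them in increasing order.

Among the 7 variables, 2 fits only Nate (and all 7 values in {1, 2, 3, 4, 5, 6, 7} must be used), so Nate = 2.
The 6 still-open variables together cover exactly {1, 3, 4, 5, 6, 7} — 6 values for 6 variables — and 5 appears only in Priya's list, so Priya = 5.
Among the 5 still-open variables, 6 fits only Liam (and all 5 values in {1, 3, 4, 6, 7} must be used), so Liam = 6.
Hank and Erin between them cover only {3, 4} — a naked pair. Remove those values from Carol, Jack.
No further eliminations apply; Jack can still be any of 1, 7.

1, 7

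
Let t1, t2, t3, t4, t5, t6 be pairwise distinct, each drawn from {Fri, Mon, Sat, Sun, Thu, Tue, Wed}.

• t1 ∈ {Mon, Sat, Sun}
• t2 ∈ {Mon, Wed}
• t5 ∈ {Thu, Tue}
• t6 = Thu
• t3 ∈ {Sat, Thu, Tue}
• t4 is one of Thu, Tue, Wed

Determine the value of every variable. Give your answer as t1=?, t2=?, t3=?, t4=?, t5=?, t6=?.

t1=Sun, t2=Mon, t3=Sat, t4=Wed, t5=Tue, t6=Thu

t6 must be Thu (only option left). So t3, t4, t5 can't be Thu.
t5's domain is down to {Tue}, so t5 = Tue. Eliminate Tue elsewhere: t3, t4.
t3 must be Sat (only option left). Strike Sat from t1.
t4 has just one choice, so t4 = Wed. Eliminate Wed elsewhere: t2.
t2 must be Mon (only option left). Eliminate Mon elsewhere: t1.
t1 has just one choice, so t1 = Sun.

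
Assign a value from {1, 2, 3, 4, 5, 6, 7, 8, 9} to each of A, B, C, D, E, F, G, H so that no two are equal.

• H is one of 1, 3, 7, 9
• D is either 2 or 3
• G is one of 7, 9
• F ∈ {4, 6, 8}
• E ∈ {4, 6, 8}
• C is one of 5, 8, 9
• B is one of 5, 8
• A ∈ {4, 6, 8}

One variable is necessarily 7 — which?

G

The 3 variables A, E, F are confined to {4, 6, 8}, which locks those values in; drop them from B, C.
B has just one choice, so B = 5. Strike 5 from C.
C must be 9 (only option left). So G, H can't be 9.
So 7 goes to G.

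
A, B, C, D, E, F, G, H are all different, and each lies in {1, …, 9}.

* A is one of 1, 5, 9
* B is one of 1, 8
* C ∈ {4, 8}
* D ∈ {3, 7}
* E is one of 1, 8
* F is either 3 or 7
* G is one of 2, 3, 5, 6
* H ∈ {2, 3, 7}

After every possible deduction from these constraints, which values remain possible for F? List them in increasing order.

3, 7

The 2 variables B and E are confined to {1, 8}, which locks those values in; drop them from A, C.
C has just one choice, so C = 4.
D and F share exactly the 2 values {3, 7}; by pigeonhole those values go to them, so strike 3, 7 from G, H.
H must be 2 (only option left). So G can't be 2.
No further eliminations apply; F can still be any of 3, 7.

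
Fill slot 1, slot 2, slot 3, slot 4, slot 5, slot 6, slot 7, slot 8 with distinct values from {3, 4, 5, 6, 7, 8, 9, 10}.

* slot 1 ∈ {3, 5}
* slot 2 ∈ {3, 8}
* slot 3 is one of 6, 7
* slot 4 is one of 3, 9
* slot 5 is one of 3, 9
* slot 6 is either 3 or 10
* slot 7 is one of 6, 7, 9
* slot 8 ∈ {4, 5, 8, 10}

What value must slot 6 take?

10

The 8 variables together cover exactly {3, 4, 5, 6, 7, 8, 9, 10} — 8 values for 8 variables — and 4 appears only in slot 8's list, so slot 8 = 4.
The 7 still-open variables draw from only 7 values {3, 5, 6, 7, 8, 9, 10}, so each is used; only slot 1 can be 5, hence slot 1 = 5.
Among the 6 still-open variables, 8 fits only slot 2 (and all 6 values in {3, 6, 7, 8, 9, 10} must be used), so slot 2 = 8.
The 5 still-open variables together cover exactly {3, 6, 7, 9, 10} — 5 values for 5 variables — and 10 appears only in slot 6's list, so slot 6 = 10.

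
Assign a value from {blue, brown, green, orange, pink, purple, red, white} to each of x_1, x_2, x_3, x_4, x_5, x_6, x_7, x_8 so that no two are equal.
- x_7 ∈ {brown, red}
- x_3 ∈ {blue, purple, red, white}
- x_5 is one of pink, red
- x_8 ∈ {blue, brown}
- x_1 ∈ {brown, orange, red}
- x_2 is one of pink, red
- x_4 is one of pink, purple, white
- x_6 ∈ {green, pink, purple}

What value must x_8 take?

blue

Among the 8 variables, green fits only x_6 (and all 8 values in {blue, brown, green, orange, pink, purple, red, white} must be used), so x_6 = green.
The 7 still-open variables together cover exactly {blue, brown, orange, pink, purple, red, white} — 7 values for 7 variables — and orange appears only in x_1's list, so x_1 = orange.
x_2 and x_5 share exactly the 2 values {pink, red}; by pigeonhole those values go to them, so strike pink, red from x_3, x_4, x_7.
x_7 must be brown (only option left). Remove brown from x_8.
So x_8 = blue.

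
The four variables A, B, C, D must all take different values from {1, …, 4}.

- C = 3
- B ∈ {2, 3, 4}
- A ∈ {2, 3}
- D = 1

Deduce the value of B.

4

C has just one choice, so C = 3. So A, B can't be 3.
D's domain is down to {1}, so D = 1.
A must be 2 (only option left). Eliminate 2 elsewhere: B.
So B = 4.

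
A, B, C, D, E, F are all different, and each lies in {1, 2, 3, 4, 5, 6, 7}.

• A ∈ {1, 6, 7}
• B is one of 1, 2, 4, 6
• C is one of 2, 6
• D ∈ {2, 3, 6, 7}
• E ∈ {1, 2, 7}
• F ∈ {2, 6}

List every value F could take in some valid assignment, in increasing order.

Among the 6 variables, 3 fits only D (and all 6 values in {1, 2, 3, 4, 6, 7} must be used), so D = 3.
The 5 still-open variables draw from only 5 values {1, 2, 4, 6, 7}, so each is used; only B can be 4, hence B = 4.
C and F share exactly the 2 values {2, 6}; by pigeonhole those values go to them, so strike 2, 6 from A, E.
No further eliminations apply; F can still be any of 2, 6.

2, 6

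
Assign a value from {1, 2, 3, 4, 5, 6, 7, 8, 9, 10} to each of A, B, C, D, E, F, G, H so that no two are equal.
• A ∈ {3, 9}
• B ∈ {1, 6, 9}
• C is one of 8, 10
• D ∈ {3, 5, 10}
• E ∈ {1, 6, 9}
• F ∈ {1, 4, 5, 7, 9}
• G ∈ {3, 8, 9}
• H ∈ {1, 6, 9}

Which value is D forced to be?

B, E, H between them cover only {1, 6, 9} — a naked triple. Remove those values from A, F, G.
A has just one choice, so A = 3. Strike 3 from D, G.
G has just one choice, so G = 8. Remove 8 from C.
C must be 10 (only option left). So D can't be 10.
So D = 5.

5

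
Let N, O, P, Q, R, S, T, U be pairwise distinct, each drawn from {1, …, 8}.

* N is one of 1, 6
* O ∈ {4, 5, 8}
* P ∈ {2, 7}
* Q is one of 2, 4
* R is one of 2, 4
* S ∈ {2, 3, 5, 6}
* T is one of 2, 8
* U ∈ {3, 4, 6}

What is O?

The 8 variables draw from only 8 values {1, 2, 3, 4, 5, 6, 7, 8}, so each is used; only N can be 1, hence N = 1.
The 7 still-open variables together cover exactly {2, 3, 4, 5, 6, 7, 8} — 7 values for 7 variables — and 7 appears only in P's list, so P = 7.
Q and R share exactly the 2 values {2, 4}; by pigeonhole those values go to them, so strike 2, 4 from O, S, T, U.
T has just one choice, so T = 8. So O can't be 8.
So O = 5.

5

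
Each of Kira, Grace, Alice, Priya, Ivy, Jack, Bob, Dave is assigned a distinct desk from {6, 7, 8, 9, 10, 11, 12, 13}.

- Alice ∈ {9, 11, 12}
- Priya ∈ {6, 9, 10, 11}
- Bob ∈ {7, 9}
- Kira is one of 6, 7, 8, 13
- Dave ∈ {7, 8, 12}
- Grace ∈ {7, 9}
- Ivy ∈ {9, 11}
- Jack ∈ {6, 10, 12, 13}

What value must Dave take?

Grace and Bob share exactly the 2 values {7, 9}; by pigeonhole those values go to them, so strike 7, 9 from Kira, Alice, Priya, Ivy, Dave.
Ivy's domain is down to {11}, so Ivy = 11. Eliminate 11 elsewhere: Alice, Priya.
Alice has just one choice, so Alice = 12. Remove 12 from Jack, Dave.
So Dave = 8.

8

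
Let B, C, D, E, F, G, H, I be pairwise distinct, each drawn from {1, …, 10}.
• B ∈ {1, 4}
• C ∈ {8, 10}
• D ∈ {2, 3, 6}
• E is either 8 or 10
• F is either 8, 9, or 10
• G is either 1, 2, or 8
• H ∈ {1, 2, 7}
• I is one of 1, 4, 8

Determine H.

The 2 variables C and E are confined to {8, 10}, which locks those values in; drop them from F, G, I.
F has just one choice, so F = 9.
B and I share exactly the 2 values {1, 4}; by pigeonhole those values go to them, so strike 1, 4 from G, H.
G must be 2 (only option left). So D, H can't be 2.
So H = 7.

7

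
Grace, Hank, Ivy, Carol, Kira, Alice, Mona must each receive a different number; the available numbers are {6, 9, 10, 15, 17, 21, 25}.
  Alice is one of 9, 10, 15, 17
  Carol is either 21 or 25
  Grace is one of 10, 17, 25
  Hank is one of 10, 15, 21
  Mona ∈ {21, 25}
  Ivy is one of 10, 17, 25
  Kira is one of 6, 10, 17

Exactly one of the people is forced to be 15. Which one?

Hank

The 7 variables together cover exactly {6, 9, 10, 15, 17, 21, 25} — 7 values for 7 variables — and 6 appears only in Kira's list, so Kira = 6.
Among the 6 still-open variables, 9 fits only Alice (and all 6 values in {9, 10, 15, 17, 21, 25} must be used), so Alice = 9.
Among the 5 still-open variables, 15 fits only Hank (and all 5 values in {10, 15, 17, 21, 25} must be used), so Hank = 15.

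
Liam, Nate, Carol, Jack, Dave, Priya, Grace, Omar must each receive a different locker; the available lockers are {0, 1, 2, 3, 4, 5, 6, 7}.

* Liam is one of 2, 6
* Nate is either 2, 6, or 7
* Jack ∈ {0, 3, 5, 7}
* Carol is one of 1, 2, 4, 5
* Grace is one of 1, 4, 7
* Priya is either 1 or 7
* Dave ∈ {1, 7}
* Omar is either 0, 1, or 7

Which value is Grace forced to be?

4

The 8 variables draw from only 8 values {0, 1, 2, 3, 4, 5, 6, 7}, so each is used; only Jack can be 3, hence Jack = 3.
The 7 still-open variables draw from only 7 values {0, 1, 2, 4, 5, 6, 7}, so each is used; only Omar can be 0, hence Omar = 0.
The 6 still-open variables draw from only 6 values {1, 2, 4, 5, 6, 7}, so each is used; only Carol can be 5, hence Carol = 5.
The 5 still-open variables draw from only 5 values {1, 2, 4, 6, 7}, so each is used; only Grace can be 4, hence Grace = 4.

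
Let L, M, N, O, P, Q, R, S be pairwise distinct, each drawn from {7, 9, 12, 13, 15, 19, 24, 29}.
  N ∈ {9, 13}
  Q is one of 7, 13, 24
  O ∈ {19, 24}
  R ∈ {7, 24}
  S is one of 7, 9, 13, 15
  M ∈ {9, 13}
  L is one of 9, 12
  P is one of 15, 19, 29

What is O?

19

The 8 variables together cover exactly {7, 9, 12, 13, 15, 19, 24, 29} — 8 values for 8 variables — and 12 appears only in L's list, so L = 12.
The 7 still-open variables together cover exactly {7, 9, 13, 15, 19, 24, 29} — 7 values for 7 variables — and 29 appears only in P's list, so P = 29.
The 6 still-open variables together cover exactly {7, 9, 13, 15, 19, 24} — 6 values for 6 variables — and 15 appears only in S's list, so S = 15.
The 5 still-open variables draw from only 5 values {7, 9, 13, 19, 24}, so each is used; only O can be 19, hence O = 19.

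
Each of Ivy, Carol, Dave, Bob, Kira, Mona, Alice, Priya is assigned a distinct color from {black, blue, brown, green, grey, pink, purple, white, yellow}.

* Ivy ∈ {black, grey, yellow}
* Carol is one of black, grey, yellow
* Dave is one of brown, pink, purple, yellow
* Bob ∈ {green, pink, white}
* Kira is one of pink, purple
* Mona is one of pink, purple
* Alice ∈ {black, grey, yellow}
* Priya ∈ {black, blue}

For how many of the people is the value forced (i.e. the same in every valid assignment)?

Kira and Mona between them cover only {pink, purple} — a naked pair. Remove those values from Dave, Bob.
The 3 variables Ivy, Carol, Alice are confined to {black, grey, yellow}, which locks those values in; drop them from Dave, Priya.
Dave must be brown (only option left).
Priya's domain is down to {blue}, so Priya = blue.
Determined: Dave=brown, Priya=blue. The other people each still have more than one consistent value. That makes 2.

2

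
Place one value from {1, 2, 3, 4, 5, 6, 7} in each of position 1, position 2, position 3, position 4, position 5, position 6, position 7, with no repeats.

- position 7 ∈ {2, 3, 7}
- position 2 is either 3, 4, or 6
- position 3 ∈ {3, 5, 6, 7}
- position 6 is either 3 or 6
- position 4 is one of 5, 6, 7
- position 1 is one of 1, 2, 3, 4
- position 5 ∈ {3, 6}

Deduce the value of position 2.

4

The 7 variables draw from only 7 values {1, 2, 3, 4, 5, 6, 7}, so each is used; only position 1 can be 1, hence position 1 = 1.
Among the 6 still-open variables, 2 fits only position 7 (and all 6 values in {2, 3, 4, 5, 6, 7} must be used), so position 7 = 2.
The 5 still-open variables together cover exactly {3, 4, 5, 6, 7} — 5 values for 5 variables — and 4 appears only in position 2's list, so position 2 = 4.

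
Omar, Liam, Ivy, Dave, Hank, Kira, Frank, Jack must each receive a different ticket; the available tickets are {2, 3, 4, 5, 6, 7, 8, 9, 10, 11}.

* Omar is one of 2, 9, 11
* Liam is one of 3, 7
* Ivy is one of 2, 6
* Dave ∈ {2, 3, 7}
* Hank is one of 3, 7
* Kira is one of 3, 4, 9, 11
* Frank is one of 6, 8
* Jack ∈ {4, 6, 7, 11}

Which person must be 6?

Ivy

Among the 8 variables, 8 fits only Frank (and all 8 values in {2, 3, 4, 6, 7, 8, 9, 11} must be used), so Frank = 8.
The 2 variables Liam and Hank are confined to {3, 7}, which locks those values in; drop them from Dave, Kira, Jack.
That leaves Dave = 2. Eliminate 2 elsewhere: Omar, Ivy.
So 6 goes to Ivy.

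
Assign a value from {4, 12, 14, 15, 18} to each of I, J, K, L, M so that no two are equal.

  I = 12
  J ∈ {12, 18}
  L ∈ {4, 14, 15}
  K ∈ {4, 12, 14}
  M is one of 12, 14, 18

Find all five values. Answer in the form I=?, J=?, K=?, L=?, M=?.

I=12, J=18, K=4, L=15, M=14

I has just one choice, so I = 12. Eliminate 12 elsewhere: J, K, M.
J's domain is down to {18}, so J = 18. Strike 18 from M.
That leaves M = 14. Eliminate 14 elsewhere: K, L.
K's domain is down to {4}, so K = 4. So L can't be 4.
L's domain is down to {15}, so L = 15.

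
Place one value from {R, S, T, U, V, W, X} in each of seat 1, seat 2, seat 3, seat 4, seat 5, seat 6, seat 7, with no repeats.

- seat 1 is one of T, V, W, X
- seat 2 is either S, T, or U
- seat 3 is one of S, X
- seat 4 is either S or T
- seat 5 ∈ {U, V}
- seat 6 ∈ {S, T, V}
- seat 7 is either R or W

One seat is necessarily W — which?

Among the 7 variables, R fits only seat 7 (and all 7 values in {R, S, T, U, V, W, X} must be used), so seat 7 = R.
The 6 still-open variables draw from only 6 values {S, T, U, V, W, X}, so each is used; only seat 1 can be W, hence seat 1 = W.

seat 1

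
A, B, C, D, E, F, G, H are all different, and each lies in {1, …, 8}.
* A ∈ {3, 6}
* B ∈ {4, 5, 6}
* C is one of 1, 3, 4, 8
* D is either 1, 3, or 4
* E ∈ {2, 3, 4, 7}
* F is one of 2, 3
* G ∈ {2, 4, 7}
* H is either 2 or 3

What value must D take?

The 8 variables draw from only 8 values {1, 2, 3, 4, 5, 6, 7, 8}, so each is used; only B can be 5, hence B = 5.
Among the 7 still-open variables, 6 fits only A (and all 7 values in {1, 2, 3, 4, 6, 7, 8} must be used), so A = 6.
Among the 6 still-open variables, 8 fits only C (and all 6 values in {1, 2, 3, 4, 7, 8} must be used), so C = 8.
The 5 still-open variables draw from only 5 values {1, 2, 3, 4, 7}, so each is used; only D can be 1, hence D = 1.

1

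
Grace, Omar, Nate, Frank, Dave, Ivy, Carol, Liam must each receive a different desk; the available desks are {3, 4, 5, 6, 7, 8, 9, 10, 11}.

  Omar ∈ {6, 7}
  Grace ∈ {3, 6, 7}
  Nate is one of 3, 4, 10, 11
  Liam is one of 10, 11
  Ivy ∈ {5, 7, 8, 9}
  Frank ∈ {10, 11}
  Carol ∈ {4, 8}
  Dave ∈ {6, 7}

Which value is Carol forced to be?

8

Omar and Dave between them cover only {6, 7} — a naked pair. Remove those values from Grace, Ivy.
Grace has just one choice, so Grace = 3. Strike 3 from Nate.
Frank and Liam between them cover only {10, 11} — a naked pair. Remove those values from Nate.
Nate's domain is down to {4}, so Nate = 4. So Carol can't be 4.
So Carol = 8.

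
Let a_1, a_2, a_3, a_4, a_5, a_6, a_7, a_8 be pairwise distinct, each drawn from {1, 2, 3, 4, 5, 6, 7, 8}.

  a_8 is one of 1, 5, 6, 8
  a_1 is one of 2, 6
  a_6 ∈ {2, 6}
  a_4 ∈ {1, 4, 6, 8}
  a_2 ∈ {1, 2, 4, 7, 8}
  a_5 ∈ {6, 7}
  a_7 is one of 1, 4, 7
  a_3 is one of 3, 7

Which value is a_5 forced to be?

Among the 8 variables, 3 fits only a_3 (and all 8 values in {1, 2, 3, 4, 5, 6, 7, 8} must be used), so a_3 = 3.
The 7 still-open variables draw from only 7 values {1, 2, 4, 5, 6, 7, 8}, so each is used; only a_8 can be 5, hence a_8 = 5.
The 2 variables a_1 and a_6 are confined to {2, 6}, which locks those values in; drop them from a_2, a_4, a_5.
So a_5 = 7.

7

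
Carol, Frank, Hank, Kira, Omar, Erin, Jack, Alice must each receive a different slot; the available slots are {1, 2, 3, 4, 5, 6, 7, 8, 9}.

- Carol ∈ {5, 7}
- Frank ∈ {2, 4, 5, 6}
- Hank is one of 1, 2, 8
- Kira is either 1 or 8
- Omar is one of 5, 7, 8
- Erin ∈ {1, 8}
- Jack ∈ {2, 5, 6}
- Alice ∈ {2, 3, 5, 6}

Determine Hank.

The 8 variables draw from only 8 values {1, 2, 3, 4, 5, 6, 7, 8}, so each is used; only Alice can be 3, hence Alice = 3.
The 7 still-open variables draw from only 7 values {1, 2, 4, 5, 6, 7, 8}, so each is used; only Frank can be 4, hence Frank = 4.
The 6 still-open variables draw from only 6 values {1, 2, 5, 6, 7, 8}, so each is used; only Jack can be 6, hence Jack = 6.
Among the 5 still-open variables, 2 fits only Hank (and all 5 values in {1, 2, 5, 7, 8} must be used), so Hank = 2.

2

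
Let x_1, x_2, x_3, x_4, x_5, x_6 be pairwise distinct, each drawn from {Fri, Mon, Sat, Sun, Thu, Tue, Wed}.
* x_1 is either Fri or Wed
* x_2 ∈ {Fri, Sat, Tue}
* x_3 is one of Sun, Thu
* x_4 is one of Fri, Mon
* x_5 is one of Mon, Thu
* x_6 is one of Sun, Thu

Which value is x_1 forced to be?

The 2 variables x_3 and x_6 are confined to {Sun, Thu}, which locks those values in; drop them from x_5.
That leaves x_5 = Mon. Strike Mon from x_4.
x_4's domain is down to {Fri}, so x_4 = Fri. Remove Fri from x_1, x_2.
So x_1 = Wed.

Wed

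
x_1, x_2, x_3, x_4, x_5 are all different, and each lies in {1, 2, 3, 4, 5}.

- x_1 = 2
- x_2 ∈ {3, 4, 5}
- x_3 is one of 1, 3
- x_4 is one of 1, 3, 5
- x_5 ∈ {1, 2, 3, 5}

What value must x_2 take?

x_1's domain is down to {2}, so x_1 = 2. Eliminate 2 elsewhere: x_5.
The 4 still-open variables together cover exactly {1, 3, 4, 5} — 4 values for 4 variables — and 4 appears only in x_2's list, so x_2 = 4.

4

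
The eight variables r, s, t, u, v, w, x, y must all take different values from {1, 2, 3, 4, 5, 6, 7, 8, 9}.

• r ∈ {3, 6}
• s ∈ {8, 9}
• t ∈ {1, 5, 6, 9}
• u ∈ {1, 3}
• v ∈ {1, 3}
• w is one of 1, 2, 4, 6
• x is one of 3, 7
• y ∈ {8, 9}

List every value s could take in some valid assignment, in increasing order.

8, 9

s and y share exactly the 2 values {8, 9}; by pigeonhole those values go to them, so strike 8, 9 from t.
The 2 variables u and v are confined to {1, 3}, which locks those values in; drop them from r, t, w, x.
r must be 6 (only option left). So t, w can't be 6.
t has just one choice, so t = 5.
x must be 7 (only option left).
No further eliminations apply; s can still be any of 8, 9.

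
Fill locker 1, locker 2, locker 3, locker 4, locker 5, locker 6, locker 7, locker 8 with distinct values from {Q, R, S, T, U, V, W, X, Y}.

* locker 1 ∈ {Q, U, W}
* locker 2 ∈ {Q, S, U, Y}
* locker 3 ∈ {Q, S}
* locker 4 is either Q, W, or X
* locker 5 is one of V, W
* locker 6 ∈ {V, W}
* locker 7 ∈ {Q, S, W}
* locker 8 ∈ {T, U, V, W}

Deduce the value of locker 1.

Among the 8 variables, T fits only locker 8 (and all 8 values in {Q, S, T, U, V, W, X, Y} must be used), so locker 8 = T.
The 7 still-open variables together cover exactly {Q, S, U, V, W, X, Y} — 7 values for 7 variables — and X appears only in locker 4's list, so locker 4 = X.
Among the 6 still-open variables, Y fits only locker 2 (and all 6 values in {Q, S, U, V, W, Y} must be used), so locker 2 = Y.
The 5 still-open variables together cover exactly {Q, S, U, V, W} — 5 values for 5 variables — and U appears only in locker 1's list, so locker 1 = U.

U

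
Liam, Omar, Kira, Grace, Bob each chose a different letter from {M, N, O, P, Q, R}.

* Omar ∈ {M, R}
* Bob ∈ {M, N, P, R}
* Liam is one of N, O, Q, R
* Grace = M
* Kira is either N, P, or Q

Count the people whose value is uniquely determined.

Grace must be M (only option left). Strike M from Omar, Bob.
That leaves Omar = R. Eliminate R elsewhere: Liam, Bob.
Determined: Omar=R, Grace=M. The other people each still have more than one consistent value. That makes 2.

2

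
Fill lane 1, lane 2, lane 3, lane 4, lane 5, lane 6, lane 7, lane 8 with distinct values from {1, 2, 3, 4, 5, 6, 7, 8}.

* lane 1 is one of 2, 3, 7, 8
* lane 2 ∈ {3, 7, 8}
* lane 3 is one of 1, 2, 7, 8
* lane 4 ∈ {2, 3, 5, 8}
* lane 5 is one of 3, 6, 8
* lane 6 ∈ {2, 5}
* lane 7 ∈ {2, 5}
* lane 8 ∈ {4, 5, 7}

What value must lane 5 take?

The 8 variables draw from only 8 values {1, 2, 3, 4, 5, 6, 7, 8}, so each is used; only lane 3 can be 1, hence lane 3 = 1.
The 7 still-open variables together cover exactly {2, 3, 4, 5, 6, 7, 8} — 7 values for 7 variables — and 4 appears only in lane 8's list, so lane 8 = 4.
The 6 still-open variables together cover exactly {2, 3, 5, 6, 7, 8} — 6 values for 6 variables — and 6 appears only in lane 5's list, so lane 5 = 6.

6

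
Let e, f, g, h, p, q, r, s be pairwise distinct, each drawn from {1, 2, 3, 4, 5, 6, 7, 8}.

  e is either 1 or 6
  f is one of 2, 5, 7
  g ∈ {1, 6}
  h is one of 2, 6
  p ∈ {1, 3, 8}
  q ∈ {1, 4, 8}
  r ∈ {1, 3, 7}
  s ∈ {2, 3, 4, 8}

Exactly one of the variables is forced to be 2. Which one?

h

The 8 variables together cover exactly {1, 2, 3, 4, 5, 6, 7, 8} — 8 values for 8 variables — and 5 appears only in f's list, so f = 5.
The 7 still-open variables draw from only 7 values {1, 2, 3, 4, 6, 7, 8}, so each is used; only r can be 7, hence r = 7.
e and g share exactly the 2 values {1, 6}; by pigeonhole those values go to them, so strike 1, 6 from h, p, q.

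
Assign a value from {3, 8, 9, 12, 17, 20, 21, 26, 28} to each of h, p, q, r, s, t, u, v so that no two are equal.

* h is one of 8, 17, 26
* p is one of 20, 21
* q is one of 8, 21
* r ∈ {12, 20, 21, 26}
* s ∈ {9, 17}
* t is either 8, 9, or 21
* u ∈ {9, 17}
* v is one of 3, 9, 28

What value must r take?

s and u between them cover only {9, 17} — a naked pair. Remove those values from h, t, v.
q and t between them cover only {8, 21} — a naked pair. Remove those values from h, p, r.
h must be 26 (only option left). Strike 26 from r.
That leaves p = 20. Remove 20 from r.
So r = 12.

12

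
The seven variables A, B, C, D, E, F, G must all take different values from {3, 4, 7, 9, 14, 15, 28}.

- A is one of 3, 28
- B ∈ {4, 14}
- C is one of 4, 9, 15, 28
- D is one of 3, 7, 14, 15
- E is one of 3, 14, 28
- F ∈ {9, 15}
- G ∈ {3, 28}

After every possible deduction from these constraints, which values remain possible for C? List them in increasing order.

The 7 variables together cover exactly {3, 4, 7, 9, 14, 15, 28} — 7 values for 7 variables — and 7 appears only in D's list, so D = 7.
A and G between them cover only {3, 28} — a naked pair. Remove those values from C, E.
That leaves E = 14. Remove 14 from B.
B must be 4 (only option left). Strike 4 from C.
No further eliminations apply; C can still be any of 9, 15.

9, 15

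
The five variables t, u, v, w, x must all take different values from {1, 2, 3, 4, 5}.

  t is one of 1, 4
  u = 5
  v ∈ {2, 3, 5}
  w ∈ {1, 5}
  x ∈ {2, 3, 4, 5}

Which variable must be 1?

w

u's domain is down to {5}, so u = 5. Remove 5 from v, w, x.
So 1 goes to w.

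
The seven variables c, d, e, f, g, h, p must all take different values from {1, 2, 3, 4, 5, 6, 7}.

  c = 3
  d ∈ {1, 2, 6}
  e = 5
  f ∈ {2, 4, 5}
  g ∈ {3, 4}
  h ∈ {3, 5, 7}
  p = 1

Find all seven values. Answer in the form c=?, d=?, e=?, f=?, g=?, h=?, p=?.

c=3, d=6, e=5, f=2, g=4, h=7, p=1

c's domain is down to {3}, so c = 3. Strike 3 from g, h.
e's domain is down to {5}, so e = 5. Eliminate 5 elsewhere: f, h.
g must be 4 (only option left). Remove 4 from f.
h's domain is down to {7}, so h = 7.
p's domain is down to {1}, so p = 1. Remove 1 from d.
f's domain is down to {2}, so f = 2. Remove 2 from d.
d's domain is down to {6}, so d = 6.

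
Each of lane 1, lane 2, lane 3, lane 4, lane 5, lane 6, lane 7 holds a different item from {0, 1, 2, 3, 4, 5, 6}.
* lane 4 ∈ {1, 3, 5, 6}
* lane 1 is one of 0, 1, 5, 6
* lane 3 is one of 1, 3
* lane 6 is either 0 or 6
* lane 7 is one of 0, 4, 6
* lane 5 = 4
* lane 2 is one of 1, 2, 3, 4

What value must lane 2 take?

2

lane 5 must be 4 (only option left). Remove 4 from lane 2, lane 7.
Among the 6 still-open variables, 2 fits only lane 2 (and all 6 values in {0, 1, 2, 3, 5, 6} must be used), so lane 2 = 2.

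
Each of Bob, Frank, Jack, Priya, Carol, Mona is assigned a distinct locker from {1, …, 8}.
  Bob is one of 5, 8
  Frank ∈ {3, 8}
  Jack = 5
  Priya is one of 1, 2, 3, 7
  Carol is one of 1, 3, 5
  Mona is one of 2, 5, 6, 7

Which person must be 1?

Jack must be 5 (only option left). Eliminate 5 elsewhere: Bob, Carol, Mona.
Bob's domain is down to {8}, so Bob = 8. Remove 8 from Frank.
Frank must be 3 (only option left). Eliminate 3 elsewhere: Priya, Carol.
So 1 goes to Carol.

Carol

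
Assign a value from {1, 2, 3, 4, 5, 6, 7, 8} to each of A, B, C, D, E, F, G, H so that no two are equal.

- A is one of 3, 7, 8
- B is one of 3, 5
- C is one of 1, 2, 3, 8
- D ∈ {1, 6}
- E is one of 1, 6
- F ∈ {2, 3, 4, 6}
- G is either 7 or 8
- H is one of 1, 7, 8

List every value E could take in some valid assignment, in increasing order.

The 8 variables draw from only 8 values {1, 2, 3, 4, 5, 6, 7, 8}, so each is used; only F can be 4, hence F = 4.
The 7 still-open variables together cover exactly {1, 2, 3, 5, 6, 7, 8} — 7 values for 7 variables — and 2 appears only in C's list, so C = 2.
The 6 still-open variables together cover exactly {1, 3, 5, 6, 7, 8} — 6 values for 6 variables — and 5 appears only in B's list, so B = 5.
The 5 still-open variables draw from only 5 values {1, 3, 6, 7, 8}, so each is used; only A can be 3, hence A = 3.
The 2 variables D and E are confined to {1, 6}, which locks those values in; drop them from H.
No further eliminations apply; E can still be any of 1, 6.

1, 6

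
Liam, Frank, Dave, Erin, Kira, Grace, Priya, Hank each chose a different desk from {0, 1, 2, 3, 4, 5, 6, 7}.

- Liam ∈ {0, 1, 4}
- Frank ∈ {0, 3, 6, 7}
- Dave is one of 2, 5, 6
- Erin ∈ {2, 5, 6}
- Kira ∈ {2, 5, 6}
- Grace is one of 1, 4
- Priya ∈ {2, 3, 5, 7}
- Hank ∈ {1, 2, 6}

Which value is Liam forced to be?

Dave, Erin, Kira between them cover only {2, 5, 6} — a naked triple. Remove those values from Frank, Priya, Hank.
That leaves Hank = 1. Strike 1 from Liam, Grace.
Grace's domain is down to {4}, so Grace = 4. Strike 4 from Liam.
So Liam = 0.

0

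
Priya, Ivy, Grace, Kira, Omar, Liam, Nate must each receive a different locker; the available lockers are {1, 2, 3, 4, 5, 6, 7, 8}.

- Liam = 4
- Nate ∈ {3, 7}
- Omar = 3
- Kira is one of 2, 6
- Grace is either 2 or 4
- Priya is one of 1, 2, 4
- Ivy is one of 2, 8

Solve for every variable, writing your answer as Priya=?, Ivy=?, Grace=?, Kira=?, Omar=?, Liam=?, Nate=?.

Omar's domain is down to {3}, so Omar = 3. Strike 3 from Nate.
Liam's domain is down to {4}, so Liam = 4. Strike 4 from Priya, Grace.
Nate has just one choice, so Nate = 7.
That leaves Grace = 2. So Priya, Ivy, Kira can't be 2.
Kira must be 6 (only option left).
That leaves Priya = 1.
Ivy's domain is down to {8}, so Ivy = 8.

Priya=1, Ivy=8, Grace=2, Kira=6, Omar=3, Liam=4, Nate=7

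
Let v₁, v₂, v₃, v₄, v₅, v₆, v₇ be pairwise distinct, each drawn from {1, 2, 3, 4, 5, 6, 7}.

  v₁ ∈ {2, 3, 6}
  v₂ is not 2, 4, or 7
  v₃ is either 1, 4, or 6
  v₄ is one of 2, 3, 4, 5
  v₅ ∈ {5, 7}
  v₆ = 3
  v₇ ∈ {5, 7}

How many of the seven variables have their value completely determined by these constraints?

1

v₆ has just one choice, so v₆ = 3. So v₁, v₂, v₄ can't be 3.
v₅ and v₇ share exactly the 2 values {5, 7}; by pigeonhole those values go to them, so strike 5, 7 from v₂, v₄.
Determined: v₆=3. The other variables each still have more than one consistent value. That makes 1.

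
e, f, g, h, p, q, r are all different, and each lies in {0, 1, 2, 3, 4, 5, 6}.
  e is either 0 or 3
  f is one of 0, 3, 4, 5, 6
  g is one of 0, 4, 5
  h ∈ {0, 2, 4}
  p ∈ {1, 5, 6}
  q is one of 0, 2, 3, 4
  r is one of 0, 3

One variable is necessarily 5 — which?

g

Among the 7 variables, 1 fits only p (and all 7 values in {0, 1, 2, 3, 4, 5, 6} must be used), so p = 1.
The 6 still-open variables draw from only 6 values {0, 2, 3, 4, 5, 6}, so each is used; only f can be 6, hence f = 6.
The 5 still-open variables together cover exactly {0, 2, 3, 4, 5} — 5 values for 5 variables — and 5 appears only in g's list, so g = 5.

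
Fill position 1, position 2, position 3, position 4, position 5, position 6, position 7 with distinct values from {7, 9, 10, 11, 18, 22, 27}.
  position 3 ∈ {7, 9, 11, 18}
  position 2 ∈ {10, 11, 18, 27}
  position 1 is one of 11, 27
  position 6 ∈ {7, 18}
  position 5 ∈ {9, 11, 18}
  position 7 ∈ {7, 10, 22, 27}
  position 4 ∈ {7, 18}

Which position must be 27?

The 7 variables together cover exactly {7, 9, 10, 11, 18, 22, 27} — 7 values for 7 variables — and 22 appears only in position 7's list, so position 7 = 22.
The 6 still-open variables together cover exactly {7, 9, 10, 11, 18, 27} — 6 values for 6 variables — and 10 appears only in position 2's list, so position 2 = 10.
The 5 still-open variables together cover exactly {7, 9, 11, 18, 27} — 5 values for 5 variables — and 27 appears only in position 1's list, so position 1 = 27.

position 1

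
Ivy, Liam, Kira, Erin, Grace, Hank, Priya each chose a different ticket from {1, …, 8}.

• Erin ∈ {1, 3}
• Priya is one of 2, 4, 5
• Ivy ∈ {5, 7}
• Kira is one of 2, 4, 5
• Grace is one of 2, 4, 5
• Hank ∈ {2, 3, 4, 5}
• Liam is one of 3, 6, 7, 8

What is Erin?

1

Kira, Grace, Priya between them cover only {2, 4, 5} — a naked triple. Remove those values from Ivy, Hank.
Ivy must be 7 (only option left). Remove 7 from Liam.
Hank has just one choice, so Hank = 3. Remove 3 from Liam, Erin.
So Erin = 1.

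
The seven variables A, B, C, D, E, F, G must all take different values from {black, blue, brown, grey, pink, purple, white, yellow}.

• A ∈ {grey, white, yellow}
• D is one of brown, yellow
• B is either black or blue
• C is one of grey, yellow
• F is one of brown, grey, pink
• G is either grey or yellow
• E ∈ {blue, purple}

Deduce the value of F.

pink

C and G between them cover only {grey, yellow} — a naked pair. Remove those values from A, D, F.
A has just one choice, so A = white.
D has just one choice, so D = brown. So F can't be brown.
So F = pink.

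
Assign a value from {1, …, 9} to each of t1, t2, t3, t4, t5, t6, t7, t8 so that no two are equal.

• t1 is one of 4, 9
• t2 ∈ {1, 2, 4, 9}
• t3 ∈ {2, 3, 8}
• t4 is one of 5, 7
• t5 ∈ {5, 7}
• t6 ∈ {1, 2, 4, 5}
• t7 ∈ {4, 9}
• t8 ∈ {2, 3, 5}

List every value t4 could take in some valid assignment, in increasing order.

The 8 variables together cover exactly {1, 2, 3, 4, 5, 7, 8, 9} — 8 values for 8 variables — and 8 appears only in t3's list, so t3 = 8.
Among the 7 still-open variables, 3 fits only t8 (and all 7 values in {1, 2, 3, 4, 5, 7, 9} must be used), so t8 = 3.
t1 and t7 share exactly the 2 values {4, 9}; by pigeonhole those values go to them, so strike 4, 9 from t2, t6.
t4 and t5 share exactly the 2 values {5, 7}; by pigeonhole those values go to them, so strike 5, 7 from t6.
No further eliminations apply; t4 can still be any of 5, 7.

5, 7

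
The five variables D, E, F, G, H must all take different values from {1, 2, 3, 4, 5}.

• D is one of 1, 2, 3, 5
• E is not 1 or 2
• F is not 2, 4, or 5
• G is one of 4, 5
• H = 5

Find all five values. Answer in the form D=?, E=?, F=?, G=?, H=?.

H must be 5 (only option left). So D, E, G can't be 5.
G has just one choice, so G = 4. Remove 4 from E.
E must be 3 (only option left). Strike 3 from D, F.
That leaves F = 1. So D can't be 1.
D must be 2 (only option left).

D=2, E=3, F=1, G=4, H=5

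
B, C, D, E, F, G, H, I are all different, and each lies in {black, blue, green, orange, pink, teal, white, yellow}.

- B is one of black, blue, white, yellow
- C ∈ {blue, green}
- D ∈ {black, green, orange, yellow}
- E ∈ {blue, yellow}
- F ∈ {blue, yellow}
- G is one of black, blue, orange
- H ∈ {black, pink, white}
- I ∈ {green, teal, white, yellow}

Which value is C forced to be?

green

The 8 variables draw from only 8 values {black, blue, green, orange, pink, teal, white, yellow}, so each is used; only H can be pink, hence H = pink.
The 7 still-open variables draw from only 7 values {black, blue, green, orange, teal, white, yellow}, so each is used; only I can be teal, hence I = teal.
The 6 still-open variables together cover exactly {black, blue, green, orange, white, yellow} — 6 values for 6 variables — and white appears only in B's list, so B = white.
The 2 variables E and F are confined to {blue, yellow}, which locks those values in; drop them from C, D, G.
So C = green.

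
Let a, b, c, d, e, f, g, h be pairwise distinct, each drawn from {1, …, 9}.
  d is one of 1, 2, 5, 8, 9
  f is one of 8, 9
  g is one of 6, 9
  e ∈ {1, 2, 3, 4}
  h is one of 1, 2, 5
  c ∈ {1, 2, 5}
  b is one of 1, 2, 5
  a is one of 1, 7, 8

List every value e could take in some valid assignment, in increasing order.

3, 4

The 3 variables b, c, h are confined to {1, 2, 5}, which locks those values in; drop them from a, d, e.
d and f share exactly the 2 values {8, 9}; by pigeonhole those values go to them, so strike 8, 9 from a, g.
That leaves a = 7.
That leaves g = 6.
No further eliminations apply; e can still be any of 3, 4.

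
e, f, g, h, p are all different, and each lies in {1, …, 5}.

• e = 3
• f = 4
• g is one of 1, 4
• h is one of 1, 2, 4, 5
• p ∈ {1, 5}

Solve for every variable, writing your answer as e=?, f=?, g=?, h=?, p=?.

e=3, f=4, g=1, h=2, p=5

e must be 3 (only option left).
That leaves f = 4. Strike 4 from g, h.
g has just one choice, so g = 1. Eliminate 1 elsewhere: h, p.
p must be 5 (only option left). Strike 5 from h.
That leaves h = 2.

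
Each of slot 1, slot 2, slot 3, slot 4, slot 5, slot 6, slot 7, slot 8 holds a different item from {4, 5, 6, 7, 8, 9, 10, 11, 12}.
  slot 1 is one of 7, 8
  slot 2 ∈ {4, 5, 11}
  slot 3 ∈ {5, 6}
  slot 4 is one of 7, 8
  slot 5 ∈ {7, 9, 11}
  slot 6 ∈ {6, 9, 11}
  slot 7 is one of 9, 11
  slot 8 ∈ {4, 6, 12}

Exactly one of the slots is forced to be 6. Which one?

slot 6

The 8 variables draw from only 8 values {4, 5, 6, 7, 8, 9, 11, 12}, so each is used; only slot 8 can be 12, hence slot 8 = 12.
The 7 still-open variables draw from only 7 values {4, 5, 6, 7, 8, 9, 11}, so each is used; only slot 2 can be 4, hence slot 2 = 4.
Among the 6 still-open variables, 5 fits only slot 3 (and all 6 values in {5, 6, 7, 8, 9, 11} must be used), so slot 3 = 5.
The 5 still-open variables together cover exactly {6, 7, 8, 9, 11} — 5 values for 5 variables — and 6 appears only in slot 6's list, so slot 6 = 6.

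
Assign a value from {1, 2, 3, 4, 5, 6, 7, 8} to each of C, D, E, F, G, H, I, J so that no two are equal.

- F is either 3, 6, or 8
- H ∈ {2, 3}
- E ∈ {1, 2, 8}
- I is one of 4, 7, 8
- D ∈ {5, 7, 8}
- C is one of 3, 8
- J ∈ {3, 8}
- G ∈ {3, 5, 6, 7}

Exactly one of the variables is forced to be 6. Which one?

The 8 variables draw from only 8 values {1, 2, 3, 4, 5, 6, 7, 8}, so each is used; only E can be 1, hence E = 1.
The 7 still-open variables draw from only 7 values {2, 3, 4, 5, 6, 7, 8}, so each is used; only H can be 2, hence H = 2.
The 6 still-open variables together cover exactly {3, 4, 5, 6, 7, 8} — 6 values for 6 variables — and 4 appears only in I's list, so I = 4.
C and J between them cover only {3, 8} — a naked pair. Remove those values from D, F, G.
So 6 goes to F.

F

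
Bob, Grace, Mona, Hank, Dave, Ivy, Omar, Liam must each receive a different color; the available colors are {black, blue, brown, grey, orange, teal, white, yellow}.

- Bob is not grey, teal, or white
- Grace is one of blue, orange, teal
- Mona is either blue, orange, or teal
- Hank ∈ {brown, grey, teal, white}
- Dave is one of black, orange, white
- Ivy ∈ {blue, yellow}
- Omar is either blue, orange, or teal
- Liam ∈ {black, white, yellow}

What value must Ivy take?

Among the 8 variables, grey fits only Hank (and all 8 values in {black, blue, brown, grey, orange, teal, white, yellow} must be used), so Hank = grey.
The 7 still-open variables together cover exactly {black, blue, brown, orange, teal, white, yellow} — 7 values for 7 variables — and brown appears only in Bob's list, so Bob = brown.
The 3 variables Grace, Mona, Omar are confined to {blue, orange, teal}, which locks those values in; drop them from Dave, Ivy.
So Ivy = yellow.

yellow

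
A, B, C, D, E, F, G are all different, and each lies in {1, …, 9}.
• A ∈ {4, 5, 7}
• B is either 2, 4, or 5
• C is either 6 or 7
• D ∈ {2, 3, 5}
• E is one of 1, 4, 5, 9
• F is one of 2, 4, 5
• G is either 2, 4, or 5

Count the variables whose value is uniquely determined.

The 3 variables B, F, G are confined to {2, 4, 5}, which locks those values in; drop them from A, D, E.
A has just one choice, so A = 7. Strike 7 from C.
That leaves C = 6.
D must be 3 (only option left).
Determined: A=7, C=6, D=3. The other variables each still have more than one consistent value. That makes 3.

3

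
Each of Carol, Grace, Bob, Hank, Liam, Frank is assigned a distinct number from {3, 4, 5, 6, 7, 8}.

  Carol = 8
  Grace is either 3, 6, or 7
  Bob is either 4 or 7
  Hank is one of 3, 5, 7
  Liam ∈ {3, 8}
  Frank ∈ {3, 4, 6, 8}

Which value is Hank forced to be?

5

Carol has just one choice, so Carol = 8. Strike 8 from Liam, Frank.
Liam has just one choice, so Liam = 3. Eliminate 3 elsewhere: Grace, Hank, Frank.
Among the 4 still-open variables, 5 fits only Hank (and all 4 values in {4, 5, 6, 7} must be used), so Hank = 5.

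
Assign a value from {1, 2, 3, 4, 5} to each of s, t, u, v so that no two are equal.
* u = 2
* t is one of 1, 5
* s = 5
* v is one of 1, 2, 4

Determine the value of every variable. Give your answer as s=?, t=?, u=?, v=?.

s=5, t=1, u=2, v=4

s must be 5 (only option left). Eliminate 5 elsewhere: t.
t's domain is down to {1}, so t = 1. So v can't be 1.
u must be 2 (only option left). Strike 2 from v.
v must be 4 (only option left).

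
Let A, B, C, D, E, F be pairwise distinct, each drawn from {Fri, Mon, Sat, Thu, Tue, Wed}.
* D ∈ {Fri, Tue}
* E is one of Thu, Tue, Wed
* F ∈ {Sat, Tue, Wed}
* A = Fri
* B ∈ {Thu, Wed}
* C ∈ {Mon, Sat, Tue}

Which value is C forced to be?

A's domain is down to {Fri}, so A = Fri. Remove Fri from D.
That leaves D = Tue. So C, E, F can't be Tue.
Among the 4 still-open variables, Mon fits only C (and all 4 values in {Mon, Sat, Thu, Wed} must be used), so C = Mon.

Mon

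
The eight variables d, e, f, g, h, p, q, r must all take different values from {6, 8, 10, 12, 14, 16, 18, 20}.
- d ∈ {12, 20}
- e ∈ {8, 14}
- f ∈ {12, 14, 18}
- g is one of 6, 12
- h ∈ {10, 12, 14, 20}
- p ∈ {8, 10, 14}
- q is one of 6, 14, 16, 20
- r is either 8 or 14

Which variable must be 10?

p

Among the 8 variables, 16 fits only q (and all 8 values in {6, 8, 10, 12, 14, 16, 18, 20} must be used), so q = 16.
The 7 still-open variables together cover exactly {6, 8, 10, 12, 14, 18, 20} — 7 values for 7 variables — and 6 appears only in g's list, so g = 6.
The 6 still-open variables together cover exactly {8, 10, 12, 14, 18, 20} — 6 values for 6 variables — and 18 appears only in f's list, so f = 18.
e and r share exactly the 2 values {8, 14}; by pigeonhole those values go to them, so strike 8, 14 from h, p.
So 10 goes to p.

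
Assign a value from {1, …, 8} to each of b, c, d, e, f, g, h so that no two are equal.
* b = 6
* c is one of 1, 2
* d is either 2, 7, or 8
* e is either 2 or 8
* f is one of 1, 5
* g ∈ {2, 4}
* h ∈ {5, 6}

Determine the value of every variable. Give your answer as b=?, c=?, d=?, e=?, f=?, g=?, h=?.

b=6, c=2, d=7, e=8, f=1, g=4, h=5

b's domain is down to {6}, so b = 6. Strike 6 from h.
That leaves h = 5. Eliminate 5 elsewhere: f.
That leaves f = 1. So c can't be 1.
c's domain is down to {2}, so c = 2. Remove 2 from d, e, g.
e's domain is down to {8}, so e = 8. Eliminate 8 elsewhere: d.
That leaves g = 4.
d's domain is down to {7}, so d = 7.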